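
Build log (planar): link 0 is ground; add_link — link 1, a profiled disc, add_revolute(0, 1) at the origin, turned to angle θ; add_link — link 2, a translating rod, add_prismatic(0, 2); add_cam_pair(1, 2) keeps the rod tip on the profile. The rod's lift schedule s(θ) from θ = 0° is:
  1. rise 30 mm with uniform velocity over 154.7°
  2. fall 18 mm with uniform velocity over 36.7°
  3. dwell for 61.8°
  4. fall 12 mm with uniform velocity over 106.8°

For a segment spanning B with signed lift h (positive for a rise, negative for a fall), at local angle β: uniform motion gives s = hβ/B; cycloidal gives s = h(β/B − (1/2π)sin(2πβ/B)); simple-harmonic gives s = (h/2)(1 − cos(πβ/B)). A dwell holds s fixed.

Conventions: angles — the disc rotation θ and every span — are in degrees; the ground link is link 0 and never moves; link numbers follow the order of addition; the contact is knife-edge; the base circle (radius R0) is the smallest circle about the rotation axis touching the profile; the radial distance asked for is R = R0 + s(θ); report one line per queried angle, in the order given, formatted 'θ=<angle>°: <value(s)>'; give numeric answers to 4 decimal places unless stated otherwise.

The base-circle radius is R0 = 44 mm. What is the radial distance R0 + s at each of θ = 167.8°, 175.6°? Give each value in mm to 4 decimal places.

seg 1 [0°–154.7°] uniform, h=30: full span → s += 30 → s = 30.0000
seg 2 [154.7°–191.4°] uniform, h=-18: θ=167.8° here. β=13.1, B=36.7. -18·13.1/36.7 = -6.4251 → s = 23.5749
seg 2 [154.7°–191.4°] uniform, h=-18: θ=175.6° here. β=20.9, B=36.7. -18·20.9/36.7 = -10.2507 → s = 19.7493
θ=167.8°: R = R0 + s = 44 + 23.5749 = 67.5749
θ=175.6°: R = R0 + s = 44 + 19.7493 = 63.7493

θ=167.8°: 67.5749
θ=175.6°: 63.7493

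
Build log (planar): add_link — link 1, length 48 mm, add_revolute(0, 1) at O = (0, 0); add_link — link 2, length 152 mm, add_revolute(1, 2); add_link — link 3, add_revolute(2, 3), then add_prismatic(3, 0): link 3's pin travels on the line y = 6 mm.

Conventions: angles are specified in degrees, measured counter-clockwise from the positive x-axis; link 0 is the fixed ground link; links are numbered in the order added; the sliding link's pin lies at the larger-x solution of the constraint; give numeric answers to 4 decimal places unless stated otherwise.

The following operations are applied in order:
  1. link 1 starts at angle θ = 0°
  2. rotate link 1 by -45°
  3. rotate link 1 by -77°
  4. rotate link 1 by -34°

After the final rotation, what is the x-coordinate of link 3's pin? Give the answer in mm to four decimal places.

geometry: r = 48 mm, L = 152 mm, e = 6 mm; θ starts at 0°
rotate link 1 by -45°: θ ← 0° -45° = -45°
rotate link 1 by -77°: θ ← -45° -77° = -122°
rotate link 1 by -34°: θ ← -122° -34° = -156°
crank pin P = (r cos θ, r sin θ) = (-43.850182, -19.523359)
h = r sin θ − e = -19.523359 − 6 = -25.523359
x = r cos θ + √(L² − h²) = -43.850182 + 149.841777 = 105.991595

105.9916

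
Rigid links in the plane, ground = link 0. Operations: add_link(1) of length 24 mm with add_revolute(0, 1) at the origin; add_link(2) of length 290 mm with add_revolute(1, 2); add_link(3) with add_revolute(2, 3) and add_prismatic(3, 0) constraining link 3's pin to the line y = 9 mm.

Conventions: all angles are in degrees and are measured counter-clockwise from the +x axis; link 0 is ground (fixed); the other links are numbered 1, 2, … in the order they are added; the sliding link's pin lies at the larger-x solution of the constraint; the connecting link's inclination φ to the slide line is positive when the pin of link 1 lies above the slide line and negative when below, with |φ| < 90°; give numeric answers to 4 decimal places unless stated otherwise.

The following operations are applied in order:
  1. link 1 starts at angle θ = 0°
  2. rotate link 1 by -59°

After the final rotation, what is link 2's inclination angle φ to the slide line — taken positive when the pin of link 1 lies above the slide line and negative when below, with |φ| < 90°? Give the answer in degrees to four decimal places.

geometry: r = 24 mm, L = 290 mm, e = 9 mm; θ starts at 0°
rotate link 1 by -59°: θ ← 0° -59° = -59°
h = r sin θ − e = -20.572015 − 9 = -29.572015
sin φ = h / L = -29.572015 / 290 = -0.10197247
φ = arcsin(-0.10197247) = -5.852765°

-5.8528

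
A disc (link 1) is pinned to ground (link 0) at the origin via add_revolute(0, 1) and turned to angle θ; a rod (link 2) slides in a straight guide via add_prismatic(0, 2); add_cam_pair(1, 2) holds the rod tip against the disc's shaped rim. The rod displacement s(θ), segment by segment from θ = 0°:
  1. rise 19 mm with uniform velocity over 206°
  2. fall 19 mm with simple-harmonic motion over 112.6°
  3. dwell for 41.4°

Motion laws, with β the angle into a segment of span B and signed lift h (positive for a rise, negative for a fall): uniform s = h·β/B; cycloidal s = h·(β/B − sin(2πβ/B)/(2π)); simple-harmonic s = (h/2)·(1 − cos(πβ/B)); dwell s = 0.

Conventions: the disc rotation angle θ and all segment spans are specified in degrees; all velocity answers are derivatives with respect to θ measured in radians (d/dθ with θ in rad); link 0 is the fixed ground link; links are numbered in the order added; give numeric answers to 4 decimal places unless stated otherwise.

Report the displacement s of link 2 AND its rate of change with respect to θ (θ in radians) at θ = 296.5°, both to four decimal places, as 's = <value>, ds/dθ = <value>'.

segment 1 (0° to 206°, uniform, h = 19) is passed completely: s = 0.0000 + (19) = 19.0000
θ = 296.5° falls in segment 2 (206° to 318.6°, simple-harmonic, h = -19): β = 296.5 − 206 = 90.5°, B = 112.6°; Δs = -19/2·(1 − cos(π·0.8037)) = -17.2506; s = 19.0000 − 17.2506 = 1.7494
velocity in seg [206°–318.6°] (simple-harmonic), θ in radians: β = 90.5° = 1.5795 rad, B = 112.6° = 1.9652 rad; ds/dθ = (πh/(2B)) sin(πβ/B) = (π·(-19)/(2·1.9652)) sin(π·0.8037) = -8.781820 mm/rad

s = 1.7494, ds/dθ = -8.7818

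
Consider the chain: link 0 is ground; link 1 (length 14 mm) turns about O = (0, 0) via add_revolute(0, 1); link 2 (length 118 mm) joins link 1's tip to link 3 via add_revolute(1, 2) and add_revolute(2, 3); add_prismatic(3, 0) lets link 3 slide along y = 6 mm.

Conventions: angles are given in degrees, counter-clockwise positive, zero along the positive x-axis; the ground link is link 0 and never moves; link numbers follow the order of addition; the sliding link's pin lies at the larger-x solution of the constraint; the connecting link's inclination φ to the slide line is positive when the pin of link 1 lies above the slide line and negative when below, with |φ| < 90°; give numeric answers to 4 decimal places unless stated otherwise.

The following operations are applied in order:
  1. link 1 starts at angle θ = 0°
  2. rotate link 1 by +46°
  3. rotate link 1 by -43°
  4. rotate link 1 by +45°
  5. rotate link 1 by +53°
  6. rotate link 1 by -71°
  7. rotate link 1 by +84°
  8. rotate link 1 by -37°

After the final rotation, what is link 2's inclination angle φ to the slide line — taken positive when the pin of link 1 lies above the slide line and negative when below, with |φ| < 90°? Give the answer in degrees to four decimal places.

geometry: r = 14 mm, L = 118 mm, e = 6 mm; θ starts at 0°
rotate link 1 by +46°: θ ← 0° +46° = 46°
rotate link 1 by -43°: θ ← 46° -43° = 3°
rotate link 1 by +45°: θ ← 3° +45° = 48°
rotate link 1 by +53°: θ ← 48° +53° = 101°
rotate link 1 by -71°: θ ← 101° -71° = 30°
rotate link 1 by +84°: θ ← 30° +84° = 114°
rotate link 1 by -37°: θ ← 114° -37° = 77°
h = r sin θ − e = 13.641181 − 6 = 7.641181
sin φ = h / L = 7.641181 / 118 = 0.06475577
φ = arcsin(0.06475577) = 3.712830°

3.7128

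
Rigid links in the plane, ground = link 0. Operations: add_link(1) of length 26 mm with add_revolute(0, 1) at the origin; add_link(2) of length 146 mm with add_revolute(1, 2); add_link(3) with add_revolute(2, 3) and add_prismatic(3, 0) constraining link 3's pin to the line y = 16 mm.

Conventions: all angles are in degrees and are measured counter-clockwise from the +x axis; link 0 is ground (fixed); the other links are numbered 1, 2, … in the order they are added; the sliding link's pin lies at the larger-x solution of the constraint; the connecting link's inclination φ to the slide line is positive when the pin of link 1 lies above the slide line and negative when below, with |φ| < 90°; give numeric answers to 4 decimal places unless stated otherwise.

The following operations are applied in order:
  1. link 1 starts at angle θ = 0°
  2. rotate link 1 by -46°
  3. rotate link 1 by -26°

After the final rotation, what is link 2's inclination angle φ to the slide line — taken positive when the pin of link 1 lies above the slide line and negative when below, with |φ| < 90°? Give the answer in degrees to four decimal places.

geometry: r = 26 mm, L = 146 mm, e = 16 mm; θ starts at 0°
rotate link 1 by -46°: θ ← 0° -46° = -46°
rotate link 1 by -26°: θ ← -46° -26° = -72°
h = r sin θ − e = -24.727469 − 16 = -40.727469
sin φ = h / L = -40.727469 / 146 = -0.27895527
φ = arcsin(-0.27895527) = -16.197862°

-16.1979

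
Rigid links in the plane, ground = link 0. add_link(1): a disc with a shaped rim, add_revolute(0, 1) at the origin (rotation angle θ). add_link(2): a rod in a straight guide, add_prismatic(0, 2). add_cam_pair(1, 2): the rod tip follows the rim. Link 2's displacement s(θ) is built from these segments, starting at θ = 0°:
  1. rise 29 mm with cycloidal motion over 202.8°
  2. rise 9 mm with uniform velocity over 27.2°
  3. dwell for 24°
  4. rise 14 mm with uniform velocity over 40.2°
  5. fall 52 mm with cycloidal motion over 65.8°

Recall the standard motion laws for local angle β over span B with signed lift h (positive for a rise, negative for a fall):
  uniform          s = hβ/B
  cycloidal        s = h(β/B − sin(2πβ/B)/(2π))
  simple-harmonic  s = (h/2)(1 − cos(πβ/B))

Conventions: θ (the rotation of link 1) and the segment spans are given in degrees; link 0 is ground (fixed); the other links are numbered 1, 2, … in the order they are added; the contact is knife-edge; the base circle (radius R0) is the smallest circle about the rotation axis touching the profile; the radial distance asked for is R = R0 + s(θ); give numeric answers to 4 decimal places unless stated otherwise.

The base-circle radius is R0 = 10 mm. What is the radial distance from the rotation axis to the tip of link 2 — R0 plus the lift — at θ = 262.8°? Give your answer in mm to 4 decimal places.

segment 1 (0° to 202.8°, cycloidal, h = 29) is passed completely: s = 0.0000 + (29) = 29.0000
segment 2 (202.8° to 230°, uniform, h = 9) is passed completely: s = 29.0000 + (9) = 38.0000
segment 3 (230° to 254°, dwell): s unchanged at 38.0000
θ = 262.8° falls in segment 4 (254° to 294.2°, uniform, h = 14): β = 262.8 − 254 = 8.8°, B = 40.2°; Δs = 14·8.8/40.2 = 3.0647; s = 38.0000 + 3.0647 = 41.0647
R = R0 + s = 10 + 41.0647 = 51.0647

51.0647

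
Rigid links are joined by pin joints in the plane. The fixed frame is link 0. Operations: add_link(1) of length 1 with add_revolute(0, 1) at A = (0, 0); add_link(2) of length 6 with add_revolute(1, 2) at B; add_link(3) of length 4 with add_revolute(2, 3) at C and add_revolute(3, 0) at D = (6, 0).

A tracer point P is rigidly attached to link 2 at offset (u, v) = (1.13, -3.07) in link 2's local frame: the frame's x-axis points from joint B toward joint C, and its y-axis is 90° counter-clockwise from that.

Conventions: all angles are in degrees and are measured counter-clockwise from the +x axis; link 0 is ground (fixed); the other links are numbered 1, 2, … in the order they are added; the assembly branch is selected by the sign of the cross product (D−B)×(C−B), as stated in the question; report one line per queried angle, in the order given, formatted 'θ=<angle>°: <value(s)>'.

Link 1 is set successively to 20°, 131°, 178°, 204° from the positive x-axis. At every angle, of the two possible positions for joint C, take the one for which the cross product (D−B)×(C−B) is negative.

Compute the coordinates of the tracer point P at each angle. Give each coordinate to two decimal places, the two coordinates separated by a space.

A=(0,0), D=(6.00,0)
θ=20°: B = A + 1.00·(cos20°, sin20°) = (0.9397, 0.3420)
θ=20°: |BD| = 5.0719
θ=20°: circle(B,6.00) ∩ circle(D,4.00): a=4.5076, h=3.9600
θ=20°:   candidates: C₊=(5.7041,3.9890) cross=20.085; C₋=(5.1700,-3.9129) cross=-20.085
θ=20°:   branch - wants cross < 0 → take C=(5.1700,-3.9129) (cross=-20.085)
θ=20°: ex = (C−B)/|BC| = (0.7050,-0.7092); ey = (0.7092,0.7050)
θ=20°: P = B + 1.13·ex + -3.07·ey = (-0.4407,-2.6238)
θ=131°: B = A + 1.00·(cos131°, sin131°) = (-0.6561, 0.7547)
θ=131°: |BD| = 6.6987
θ=131°: circle(B,6.00) ∩ circle(D,4.00): a=4.8422, h=3.5431
θ=131°:   candidates: C₊=(4.5545,3.7297) cross=23.734; C₋=(3.7561,-3.3113) cross=-23.734
θ=131°:   branch - wants cross < 0 → take C=(3.7561,-3.3113) (cross=-23.734)
θ=131°: ex = (C−B)/|BC| = (0.7354,-0.6777); ey = (0.6777,0.7354)
θ=131°: P = B + 1.13·ex + -3.07·ey = (-1.9056,-2.2686)
θ=178°: B = A + 1.00·(cos178°, sin178°) = (-0.9994, 0.0349)
θ=178°: |BD| = 6.9995
θ=178°: circle(B,6.00) ∩ circle(D,4.00): a=4.9284, h=3.4221
θ=178°:   candidates: C₊=(3.9460,3.4324) cross=23.953; C₋=(3.9119,-3.4117) cross=-23.953
θ=178°:   branch - wants cross < 0 → take C=(3.9119,-3.4117) (cross=-23.953)
θ=178°: ex = (C−B)/|BC| = (0.8185,-0.5744); ey = (0.5744,0.8185)
θ=178°: P = B + 1.13·ex + -3.07·ey = (-1.8380,-3.1272)
θ=204°: B = A + 1.00·(cos204°, sin204°) = (-0.9135, -0.4067)
θ=204°: |BD| = 6.9255
θ=204°: circle(B,6.00) ∩ circle(D,4.00): a=4.9067, h=3.4532
θ=204°:   candidates: C₊=(3.7819,3.3286) cross=23.915; C₋=(4.1875,-3.5658) cross=-23.915
θ=204°:   branch - wants cross < 0 → take C=(4.1875,-3.5658) (cross=-23.915)
θ=204°: ex = (C−B)/|BC| = (0.8502,-0.5265); ey = (0.5265,0.8502)
θ=204°: P = B + 1.13·ex + -3.07·ey = (-1.5692,-3.6117)

θ=20°: -0.44 -2.62
θ=131°: -1.91 -2.27
θ=178°: -1.84 -3.13
θ=204°: -1.57 -3.61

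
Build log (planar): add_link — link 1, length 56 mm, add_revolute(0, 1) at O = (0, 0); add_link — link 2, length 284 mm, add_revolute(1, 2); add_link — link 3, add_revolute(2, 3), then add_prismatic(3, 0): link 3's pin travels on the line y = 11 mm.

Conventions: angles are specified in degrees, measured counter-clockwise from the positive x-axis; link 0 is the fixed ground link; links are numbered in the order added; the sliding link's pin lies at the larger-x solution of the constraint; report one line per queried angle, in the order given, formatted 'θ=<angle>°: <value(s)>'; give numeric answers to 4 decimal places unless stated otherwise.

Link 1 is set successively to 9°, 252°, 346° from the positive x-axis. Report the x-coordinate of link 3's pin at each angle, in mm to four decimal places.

geometry: r = 56 mm, L = 284 mm, e = 11 mm
θ=9°: crank pin P = (r cos θ, r sin θ) = (55.310547, 8.760330)
θ=9°: h = r sin θ − e = 8.760330 − 11 = -2.239670
θ=9°: x = r cos θ + √(L² − h²) = 55.310547 + 283.991169 = 339.301716
θ=252°: crank pin P = (r cos θ, r sin θ) = (-17.304952, -53.259165)
θ=252°: h = r sin θ − e = -53.259165 − 11 = -64.259165
θ=252°: x = r cos θ + √(L² − h²) = -17.304952 + 276.634704 = 259.329753
θ=346°: crank pin P = (r cos θ, r sin θ) = (54.336561, -13.547626)
θ=346°: h = r sin θ − e = -13.547626 − 11 = -24.547626
θ=346°: x = r cos θ + √(L² − h²) = 54.336561 + 282.937120 = 337.273681

θ=9°: 339.3017
θ=252°: 259.3298
θ=346°: 337.2737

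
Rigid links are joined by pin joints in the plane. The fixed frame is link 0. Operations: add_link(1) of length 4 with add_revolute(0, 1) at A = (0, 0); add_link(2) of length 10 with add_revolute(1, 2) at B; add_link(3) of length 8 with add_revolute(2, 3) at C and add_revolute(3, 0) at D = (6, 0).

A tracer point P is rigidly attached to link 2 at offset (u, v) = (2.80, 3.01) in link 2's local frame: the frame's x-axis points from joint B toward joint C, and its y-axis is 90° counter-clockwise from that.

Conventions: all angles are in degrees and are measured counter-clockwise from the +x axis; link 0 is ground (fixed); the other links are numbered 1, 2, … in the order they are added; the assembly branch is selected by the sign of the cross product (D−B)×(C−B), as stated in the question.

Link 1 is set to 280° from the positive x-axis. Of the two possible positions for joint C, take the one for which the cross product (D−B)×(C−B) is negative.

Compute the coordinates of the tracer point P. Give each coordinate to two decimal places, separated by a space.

A=(0,0), D=(6.00,0)
B = A + 4.00·(cos280°, sin280°) = (0.6946, -3.9392)
|BD| = 6.6079
circle(B,10.00) ∩ circle(D,8.00): a=6.0280, h=7.9789
  candidates: C₊=(0.7778,6.0604) cross=52.724; C₋=(10.2909,-6.7519) cross=-52.724
  branch - wants cross < 0 → take C=(10.2909,-6.7519) (cross=-52.724)
ex = (C−B)/|BC| = (0.9596,-0.2813); ey = (0.2813,0.9596)
P = B + 2.80·ex + 3.01·ey = (4.2282,-1.8383)

4.23 -1.84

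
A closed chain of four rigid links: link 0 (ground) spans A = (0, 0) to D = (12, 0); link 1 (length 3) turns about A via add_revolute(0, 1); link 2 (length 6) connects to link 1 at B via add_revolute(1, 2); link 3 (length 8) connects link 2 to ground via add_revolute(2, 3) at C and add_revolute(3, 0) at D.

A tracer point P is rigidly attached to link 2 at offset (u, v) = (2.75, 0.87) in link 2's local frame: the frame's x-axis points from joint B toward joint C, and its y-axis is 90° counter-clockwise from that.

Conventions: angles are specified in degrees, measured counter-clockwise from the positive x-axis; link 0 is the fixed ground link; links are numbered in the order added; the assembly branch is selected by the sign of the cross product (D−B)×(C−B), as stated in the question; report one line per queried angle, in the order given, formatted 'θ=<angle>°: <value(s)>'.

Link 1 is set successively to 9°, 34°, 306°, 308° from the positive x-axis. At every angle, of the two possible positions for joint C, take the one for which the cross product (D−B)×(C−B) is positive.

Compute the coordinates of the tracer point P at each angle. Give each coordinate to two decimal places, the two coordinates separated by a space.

A=(0,0), D=(12.00,0)
θ=9°: B = A + 3.00·(cos9°, sin9°) = (2.9631, 0.4693)
θ=9°: |BD| = 9.0491
θ=9°: circle(B,6.00) ∩ circle(D,8.00): a=2.9774, h=5.2091
θ=9°:   candidates: C₊=(6.2067,5.5170) cross=47.138; C₋=(5.6663,-4.8872) cross=-47.138
θ=9°:   branch + wants cross > 0 → take C=(6.2067,5.5170) (cross=47.138)
θ=9°: ex = (C−B)/|BC| = (0.5406,0.8413); ey = (-0.8413,0.5406)
θ=9°: P = B + 2.75·ex + 0.87·ey = (3.7178,3.2531)
θ=34°: B = A + 3.00·(cos34°, sin34°) = (2.4871, 1.6776)
θ=34°: |BD| = 9.6597
θ=34°: circle(B,6.00) ∩ circle(D,8.00): a=3.3805, h=4.9570
θ=34°:   candidates: C₊=(6.6771,5.9722) cross=47.883; C₋=(4.9554,-3.7912) cross=-47.883
θ=34°:   branch + wants cross > 0 → take C=(6.6771,5.9722) (cross=47.883)
θ=34°: ex = (C−B)/|BC| = (0.6983,0.7158); ey = (-0.7158,0.6983)
θ=34°: P = B + 2.75·ex + 0.87·ey = (3.7848,4.2535)
θ=306°: B = A + 3.00·(cos306°, sin306°) = (1.7634, -2.4271)
θ=306°: |BD| = 10.5204
θ=306°: circle(B,6.00) ∩ circle(D,8.00): a=3.9295, h=4.5342
θ=306°:   candidates: C₊=(4.5408,2.8914) cross=47.702; C₋=(6.6329,-5.9324) cross=-47.702
θ=306°:   branch + wants cross > 0 → take C=(4.5408,2.8914) (cross=47.702)
θ=306°: ex = (C−B)/|BC| = (0.4629,0.8864); ey = (-0.8864,0.4629)
θ=306°: P = B + 2.75·ex + 0.87·ey = (2.2652,0.4133)
θ=308°: B = A + 3.00·(cos308°, sin308°) = (1.8470, -2.3640)
θ=308°: |BD| = 10.4246
θ=308°: circle(B,6.00) ∩ circle(D,8.00): a=3.8693, h=4.5857
θ=308°:   candidates: C₊=(4.5756,2.9796) cross=47.804; C₋=(6.6554,-5.9528) cross=-47.804
θ=308°:   branch + wants cross > 0 → take C=(4.5756,2.9796) (cross=47.804)
θ=308°: ex = (C−B)/|BC| = (0.4548,0.8906); ey = (-0.8906,0.4548)
θ=308°: P = B + 2.75·ex + 0.87·ey = (2.3228,0.4808)

θ=9°: 3.72 3.25
θ=34°: 3.78 4.25
θ=306°: 2.27 0.41
θ=308°: 2.32 0.48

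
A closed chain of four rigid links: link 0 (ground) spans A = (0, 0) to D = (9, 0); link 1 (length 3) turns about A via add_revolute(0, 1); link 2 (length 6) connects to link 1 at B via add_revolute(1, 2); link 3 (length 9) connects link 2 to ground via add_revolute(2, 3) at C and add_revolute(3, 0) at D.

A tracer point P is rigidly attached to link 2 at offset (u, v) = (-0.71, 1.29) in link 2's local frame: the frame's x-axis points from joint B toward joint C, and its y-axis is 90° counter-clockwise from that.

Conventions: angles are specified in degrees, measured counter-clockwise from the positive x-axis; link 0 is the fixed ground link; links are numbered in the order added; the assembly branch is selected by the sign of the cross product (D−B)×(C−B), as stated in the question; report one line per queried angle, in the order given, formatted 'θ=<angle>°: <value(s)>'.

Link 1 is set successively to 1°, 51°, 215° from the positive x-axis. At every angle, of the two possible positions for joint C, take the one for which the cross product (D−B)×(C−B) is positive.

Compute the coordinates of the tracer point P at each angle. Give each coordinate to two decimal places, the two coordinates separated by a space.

A=(0,0), D=(9.00,0)
θ=1°: B = A + 3.00·(cos1°, sin1°) = (2.9995, 0.0524)
θ=1°: |BD| = 6.0007
θ=1°: circle(B,6.00) ∩ circle(D,9.00): a=-0.7492, h=5.9530
θ=1°:   candidates: C₊=(2.3023,6.0117) cross=35.722; C₋=(2.1984,-5.8939) cross=-35.722
θ=1°:   branch + wants cross > 0 → take C=(2.3023,6.0117) (cross=35.722)
θ=1°: ex = (C−B)/|BC| = (-0.1162,0.9932); ey = (-0.9932,-0.1162)
θ=1°: P = B + -0.71·ex + 1.29·ey = (1.8008,-0.8027)
θ=51°: B = A + 3.00·(cos51°, sin51°) = (1.8880, 2.3314)
θ=51°: |BD| = 7.4844
θ=51°: circle(B,6.00) ∩ circle(D,9.00): a=0.7360, h=5.9547
θ=51°:   candidates: C₊=(4.4422,7.7606) cross=44.567; C₋=(0.7324,-3.5562) cross=-44.567
θ=51°:   branch + wants cross > 0 → take C=(4.4422,7.7606) (cross=44.567)
θ=51°: ex = (C−B)/|BC| = (0.4257,0.9049); ey = (-0.9049,0.4257)
θ=51°: P = B + -0.71·ex + 1.29·ey = (0.4184,2.2382)
θ=215°: B = A + 3.00·(cos215°, sin215°) = (-2.4575, -1.7207)
θ=215°: |BD| = 11.5859
θ=215°: circle(B,6.00) ∩ circle(D,9.00): a=3.8510, h=4.6011
θ=215°:   candidates: C₊=(0.6675,3.4013) cross=53.308; C₋=(2.0342,-5.6989) cross=-53.308
θ=215°:   branch + wants cross > 0 → take C=(0.6675,3.4013) (cross=53.308)
θ=215°: ex = (C−B)/|BC| = (0.5208,0.8537); ey = (-0.8537,0.5208)
θ=215°: P = B + -0.71·ex + 1.29·ey = (-3.9285,-1.6550)

θ=1°: 1.80 -0.80
θ=51°: 0.42 2.24
θ=215°: -3.93 -1.65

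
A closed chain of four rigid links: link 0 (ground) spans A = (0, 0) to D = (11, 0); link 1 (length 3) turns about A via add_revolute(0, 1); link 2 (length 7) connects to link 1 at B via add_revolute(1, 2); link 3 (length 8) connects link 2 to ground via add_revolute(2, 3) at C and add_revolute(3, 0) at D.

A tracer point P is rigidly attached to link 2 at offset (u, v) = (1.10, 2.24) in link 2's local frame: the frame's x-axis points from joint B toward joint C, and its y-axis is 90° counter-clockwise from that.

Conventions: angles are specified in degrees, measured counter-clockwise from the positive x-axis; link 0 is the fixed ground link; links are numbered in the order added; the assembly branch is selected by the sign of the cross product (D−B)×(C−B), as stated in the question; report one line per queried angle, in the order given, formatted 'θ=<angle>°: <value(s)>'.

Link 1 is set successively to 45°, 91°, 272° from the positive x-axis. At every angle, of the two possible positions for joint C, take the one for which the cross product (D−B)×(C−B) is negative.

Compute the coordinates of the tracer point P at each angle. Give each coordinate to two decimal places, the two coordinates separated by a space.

A=(0,0), D=(11.00,0)
θ=45°: B = A + 3.00·(cos45°, sin45°) = (2.1213, 2.1213)
θ=45°: |BD| = 9.1286
θ=45°: circle(B,7.00) ∩ circle(D,8.00): a=3.7427, h=5.9154
θ=45°:   candidates: C₊=(7.1362,7.0051) cross=53.999; C₋=(4.3869,-4.5019) cross=-53.999
θ=45°:   branch - wants cross < 0 → take C=(4.3869,-4.5019) (cross=-53.999)
θ=45°: ex = (C−B)/|BC| = (0.3237,-0.9462); ey = (0.9462,0.3237)
θ=45°: P = B + 1.10·ex + 2.24·ey = (4.5968,1.8055)
θ=91°: B = A + 3.00·(cos91°, sin91°) = (-0.0524, 2.9995)
θ=91°: |BD| = 11.4522
θ=91°: circle(B,7.00) ∩ circle(D,8.00): a=5.0712, h=4.8253
θ=91°:   candidates: C₊=(6.1056,6.3281) cross=55.260; C₋=(3.5780,-2.9855) cross=-55.260
θ=91°:   branch - wants cross < 0 → take C=(3.5780,-2.9855) (cross=-55.260)
θ=91°: ex = (C−B)/|BC| = (0.5186,-0.8550); ey = (0.8550,0.5186)
θ=91°: P = B + 1.10·ex + 2.24·ey = (2.4333,3.2207)
θ=272°: B = A + 3.00·(cos272°, sin272°) = (0.1047, -2.9982)
θ=272°: |BD| = 11.3003
θ=272°: circle(B,7.00) ∩ circle(D,8.00): a=4.9864, h=4.9128
θ=272°:   candidates: C₊=(3.6090,3.0615) cross=55.516; C₋=(6.2159,-6.4119) cross=-55.516
θ=272°:   branch - wants cross < 0 → take C=(6.2159,-6.4119) (cross=-55.516)
θ=272°: ex = (C−B)/|BC| = (0.8730,-0.4877); ey = (0.4877,0.8730)
θ=272°: P = B + 1.10·ex + 2.24·ey = (2.1574,-1.5790)

θ=45°: 4.60 1.81
θ=91°: 2.43 3.22
θ=272°: 2.16 -1.58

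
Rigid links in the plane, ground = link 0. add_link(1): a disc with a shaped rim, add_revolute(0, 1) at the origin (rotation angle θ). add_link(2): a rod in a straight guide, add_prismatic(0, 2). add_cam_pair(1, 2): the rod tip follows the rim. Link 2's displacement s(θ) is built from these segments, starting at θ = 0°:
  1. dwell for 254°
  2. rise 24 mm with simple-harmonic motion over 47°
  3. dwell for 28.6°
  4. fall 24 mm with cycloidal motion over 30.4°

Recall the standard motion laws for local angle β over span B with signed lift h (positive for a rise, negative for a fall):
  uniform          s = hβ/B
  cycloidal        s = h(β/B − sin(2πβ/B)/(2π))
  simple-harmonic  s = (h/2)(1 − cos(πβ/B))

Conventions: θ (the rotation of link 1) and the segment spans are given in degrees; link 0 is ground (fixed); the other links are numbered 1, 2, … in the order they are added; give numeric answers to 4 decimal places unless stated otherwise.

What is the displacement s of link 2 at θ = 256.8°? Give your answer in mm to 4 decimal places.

segment 1 (0° to 254°, dwell): s unchanged at 0.0000
θ = 256.8° falls in segment 2 (254° to 301°, simple-harmonic, h = 24): β = 256.8 − 254 = 2.8°, B = 47°; Δs = 24/2·(1 − cos(π·0.0596)) = 0.2096; s = 0.0000 + 0.2096 = 0.2096

0.2096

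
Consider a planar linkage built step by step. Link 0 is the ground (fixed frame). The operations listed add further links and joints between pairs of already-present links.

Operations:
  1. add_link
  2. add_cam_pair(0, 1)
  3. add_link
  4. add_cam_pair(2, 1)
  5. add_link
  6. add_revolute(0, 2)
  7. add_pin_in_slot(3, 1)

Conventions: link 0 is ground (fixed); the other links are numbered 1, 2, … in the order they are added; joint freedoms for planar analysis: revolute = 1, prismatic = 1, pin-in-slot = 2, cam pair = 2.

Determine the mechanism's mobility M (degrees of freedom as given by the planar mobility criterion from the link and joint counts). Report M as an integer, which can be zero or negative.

L=1 J1=0 J2=0
add link → L=2 J1=0 J2=0
C@0,1 dof=2 J2 → L=2 J1=0 J2=1
add link → L=3 J1=0 J2=1
C@2,1 dof=2 J2 → L=3 J1=0 J2=2
add link → L=4 J1=0 J2=2
R@0,2 dof=1 J1 → L=4 J1=1 J2=2
PS@3,1 dof=2 J2 → L=4 J1=1 J2=3
M=3(L−1)−2J1−J2=3·3−2·1−3=4

M = 4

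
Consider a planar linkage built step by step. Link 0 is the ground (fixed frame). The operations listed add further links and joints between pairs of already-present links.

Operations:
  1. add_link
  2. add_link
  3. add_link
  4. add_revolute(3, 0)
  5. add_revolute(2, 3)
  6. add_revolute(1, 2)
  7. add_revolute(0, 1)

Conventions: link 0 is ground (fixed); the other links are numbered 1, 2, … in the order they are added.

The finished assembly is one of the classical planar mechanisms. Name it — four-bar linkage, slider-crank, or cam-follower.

links: 4 (incl. ground); joints: 4 revolute, 0 prismatic, 0 higher (cam) pair, forming one closed loop
4 links in a single 4R loop → four-bar linkage

four-bar linkage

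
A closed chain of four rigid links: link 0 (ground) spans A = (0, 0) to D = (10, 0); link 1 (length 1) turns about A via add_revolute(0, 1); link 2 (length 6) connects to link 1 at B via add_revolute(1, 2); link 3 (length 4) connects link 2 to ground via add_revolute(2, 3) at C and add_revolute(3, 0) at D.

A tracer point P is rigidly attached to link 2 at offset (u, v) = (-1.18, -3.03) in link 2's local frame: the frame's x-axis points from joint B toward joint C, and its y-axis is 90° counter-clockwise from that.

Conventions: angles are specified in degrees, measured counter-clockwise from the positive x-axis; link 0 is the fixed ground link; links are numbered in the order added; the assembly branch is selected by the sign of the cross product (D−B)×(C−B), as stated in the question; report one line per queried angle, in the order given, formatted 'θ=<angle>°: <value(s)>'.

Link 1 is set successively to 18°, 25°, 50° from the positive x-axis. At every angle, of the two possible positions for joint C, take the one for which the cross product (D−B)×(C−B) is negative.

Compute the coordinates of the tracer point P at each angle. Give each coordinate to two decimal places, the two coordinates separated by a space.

A=(0,0), D=(10.00,0)
θ=18°: B = A + 1.00·(cos18°, sin18°) = (0.9511, 0.3090)
θ=18°: |BD| = 9.0542
θ=18°: circle(B,6.00) ∩ circle(D,4.00): a=5.6316, h=2.0701
θ=18°:   candidates: C₊=(6.6500,2.1857) cross=18.743; C₋=(6.5087,-1.9521) cross=-18.743
θ=18°:   branch - wants cross < 0 → take C=(6.5087,-1.9521) (cross=-18.743)
θ=18°: ex = (C−B)/|BC| = (0.9263,-0.3769); ey = (0.3769,0.9263)
θ=18°: P = B + -1.18·ex + -3.03·ey = (-1.2838,-2.0529)
θ=25°: B = A + 1.00·(cos25°, sin25°) = (0.9063, 0.4226)
θ=25°: |BD| = 9.1035
θ=25°: circle(B,6.00) ∩ circle(D,4.00): a=5.6502, h=2.0186
θ=25°:   candidates: C₊=(6.6442,2.1768) cross=18.377; C₋=(6.4567,-1.8561) cross=-18.377
θ=25°:   branch - wants cross < 0 → take C=(6.4567,-1.8561) (cross=-18.377)
θ=25°: ex = (C−B)/|BC| = (0.9251,-0.3798); ey = (0.3798,0.9251)
θ=25°: P = B + -1.18·ex + -3.03·ey = (-1.3361,-1.9322)
θ=50°: B = A + 1.00·(cos50°, sin50°) = (0.6428, 0.7660)
θ=50°: |BD| = 9.3885
θ=50°: circle(B,6.00) ∩ circle(D,4.00): a=5.7594, h=1.6821
θ=50°:   candidates: C₊=(6.5202,1.9726) cross=15.792; C₋=(6.2457,-1.3804) cross=-15.792
θ=50°:   branch - wants cross < 0 → take C=(6.2457,-1.3804) (cross=-15.792)
θ=50°: ex = (C−B)/|BC| = (0.9338,-0.3577); ey = (0.3577,0.9338)
θ=50°: P = B + -1.18·ex + -3.03·ey = (-1.5431,-1.6413)

θ=18°: -1.28 -2.05
θ=25°: -1.34 -1.93
θ=50°: -1.54 -1.64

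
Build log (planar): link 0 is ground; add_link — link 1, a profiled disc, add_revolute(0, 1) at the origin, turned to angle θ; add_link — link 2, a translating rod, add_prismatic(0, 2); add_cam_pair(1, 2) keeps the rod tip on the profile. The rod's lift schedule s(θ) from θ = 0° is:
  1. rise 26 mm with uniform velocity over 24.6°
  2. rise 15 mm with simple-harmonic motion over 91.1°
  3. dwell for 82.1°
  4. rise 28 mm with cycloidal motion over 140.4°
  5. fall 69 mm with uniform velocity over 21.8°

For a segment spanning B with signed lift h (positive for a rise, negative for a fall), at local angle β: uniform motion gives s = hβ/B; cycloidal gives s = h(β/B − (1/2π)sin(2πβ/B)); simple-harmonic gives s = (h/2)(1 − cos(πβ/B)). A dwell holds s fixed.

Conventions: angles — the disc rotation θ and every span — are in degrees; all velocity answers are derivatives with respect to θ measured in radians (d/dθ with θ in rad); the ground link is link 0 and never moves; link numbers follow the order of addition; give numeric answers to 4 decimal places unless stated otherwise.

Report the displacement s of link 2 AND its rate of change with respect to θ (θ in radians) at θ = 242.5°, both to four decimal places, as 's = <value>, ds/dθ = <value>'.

seg 1 [0°–24.6°] uniform, h=26: full span → s += 26 → s = 26.0000
seg 2 [24.6°–115.7°] simple-harmonic, h=15: full span → s += 15 → s = 41.0000
seg 3 [115.7°–197.8°] dwell: s stays 41.0000
seg 4 [197.8°–338.2°] cycloidal, h=28: θ=242.5° here. β=44.7, B=140.4. 28·(0.3184 − sin(2π·0.3184)/(2π)) = 4.8632 → s = 45.8632
velocity in seg [197.8°–338.2°] (cycloidal), θ in radians: β = 44.7° = 0.7802 rad, B = 140.4° = 2.4504 rad; ds/dθ = (h/B)(1 − cos(2πβ/B)) = (28/2.4504)(1 − cos(2π·0.3184)) = 16.185934 mm/rad

s = 45.8632, ds/dθ = 16.1859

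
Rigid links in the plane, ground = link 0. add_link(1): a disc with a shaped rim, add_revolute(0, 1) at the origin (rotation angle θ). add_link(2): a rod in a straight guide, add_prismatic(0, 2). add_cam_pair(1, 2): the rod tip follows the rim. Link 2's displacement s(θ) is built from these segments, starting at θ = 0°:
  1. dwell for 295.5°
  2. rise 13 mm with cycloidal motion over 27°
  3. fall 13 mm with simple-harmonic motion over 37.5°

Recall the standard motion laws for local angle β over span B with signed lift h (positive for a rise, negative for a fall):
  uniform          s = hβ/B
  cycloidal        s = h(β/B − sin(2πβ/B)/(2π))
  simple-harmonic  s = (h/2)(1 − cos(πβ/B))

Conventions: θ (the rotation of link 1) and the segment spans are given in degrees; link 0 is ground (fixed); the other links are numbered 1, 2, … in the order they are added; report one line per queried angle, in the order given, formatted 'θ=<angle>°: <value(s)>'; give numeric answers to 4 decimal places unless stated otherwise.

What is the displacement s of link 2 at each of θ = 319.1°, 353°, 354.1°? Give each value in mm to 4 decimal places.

segment 1 (0° to 295.5°, dwell): s unchanged at 0.0000
θ = 319.1° falls in segment 2 (295.5° to 322.5°, cycloidal, h = 13): β = 319.1 − 295.5 = 23.6°, B = 27°; Δs = 13·(0.8741 − sin(2π·0.8741)/(2π)) = 12.8345; s = 0.0000 + 12.8345 = 12.8345
segment 2 (295.5° to 322.5°, cycloidal, h = 13) is passed completely: s = 0.0000 + (13) = 13.0000
θ = 353° falls in segment 3 (322.5° to 360°, simple-harmonic, h = -13): β = 353 − 322.5 = 30.5°, B = 37.5°; Δs = -13/2·(1 − cos(π·0.8133)) = -11.9140; s = 13.0000 − 11.9140 = 1.0860
θ = 354.1° falls in segment 3 (322.5° to 360°, simple-harmonic, h = -13): β = 354.1 − 322.5 = 31.6°, B = 37.5°; Δs = -13/2·(1 − cos(π·0.8427)) = -12.2220; s = 13.0000 − 12.2220 = 0.7780

θ=319.1°: 12.8345
θ=353°: 1.0860
θ=354.1°: 0.7780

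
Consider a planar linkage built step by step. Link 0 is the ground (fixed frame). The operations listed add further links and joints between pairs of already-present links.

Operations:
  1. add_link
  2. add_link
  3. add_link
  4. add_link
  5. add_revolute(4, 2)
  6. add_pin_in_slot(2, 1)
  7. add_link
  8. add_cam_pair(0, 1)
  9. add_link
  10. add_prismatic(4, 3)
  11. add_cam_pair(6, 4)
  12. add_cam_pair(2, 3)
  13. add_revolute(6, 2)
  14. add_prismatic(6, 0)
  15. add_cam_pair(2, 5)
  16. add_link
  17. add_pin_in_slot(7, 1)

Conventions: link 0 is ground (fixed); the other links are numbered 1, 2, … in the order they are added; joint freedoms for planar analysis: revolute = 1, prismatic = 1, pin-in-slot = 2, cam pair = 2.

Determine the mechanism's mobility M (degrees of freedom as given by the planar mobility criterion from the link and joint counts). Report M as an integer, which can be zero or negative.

ground; <1,0,0>
#1 <2,0,0>
#2 <3,0,0>
#3 <4,0,0>
#4 <5,0,0>
R:4↔2 J1 <5,1,0>
PS:2↔1 J2 <5,1,1>
#5 <6,1,1>
C:0↔1 J2 <6,1,2>
#6 <7,1,2>
P:4↔3 J1 <7,2,2>
C:6↔4 J2 <7,2,3>
C:2↔3 J2 <7,2,4>
R:6↔2 J1 <7,3,4>
P:6↔0 J1 <7,4,4>
C:2↔5 J2 <7,4,5>
#7 <8,4,5>
PS:7↔1 J2 <8,4,6>
3×7 − 2×4 − 1×6 = 7

M = 7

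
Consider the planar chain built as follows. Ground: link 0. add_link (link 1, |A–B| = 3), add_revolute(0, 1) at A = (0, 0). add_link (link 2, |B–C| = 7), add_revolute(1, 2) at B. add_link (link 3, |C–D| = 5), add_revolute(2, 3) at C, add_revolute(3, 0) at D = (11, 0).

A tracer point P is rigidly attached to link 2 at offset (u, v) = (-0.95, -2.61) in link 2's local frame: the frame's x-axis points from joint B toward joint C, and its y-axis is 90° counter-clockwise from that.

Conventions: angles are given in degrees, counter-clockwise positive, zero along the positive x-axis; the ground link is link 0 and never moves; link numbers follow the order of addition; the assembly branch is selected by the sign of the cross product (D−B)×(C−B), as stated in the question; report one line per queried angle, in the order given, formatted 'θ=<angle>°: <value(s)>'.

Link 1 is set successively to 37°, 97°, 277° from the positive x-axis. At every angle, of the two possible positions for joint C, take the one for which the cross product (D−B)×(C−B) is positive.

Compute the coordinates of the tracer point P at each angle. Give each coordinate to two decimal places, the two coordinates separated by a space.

A=(0,0), D=(11.00,0)
θ=37°: B = A + 3.00·(cos37°, sin37°) = (2.3959, 1.8054)
θ=37°: |BD| = 8.7915
θ=37°: circle(B,7.00) ∩ circle(D,5.00): a=5.7607, h=3.9767
θ=37°:   candidates: C₊=(8.8505,4.5144) cross=34.961; C₋=(7.2171,-3.2696) cross=-34.961
θ=37°:   branch + wants cross > 0 → take C=(8.8505,4.5144) (cross=34.961)
θ=37°: ex = (C−B)/|BC| = (0.9221,0.3870); ey = (-0.3870,0.9221)
θ=37°: P = B + -0.95·ex + -2.61·ey = (2.5300,-0.9688)
θ=97°: B = A + 3.00·(cos97°, sin97°) = (-0.3656, 2.9776)
θ=97°: |BD| = 11.7492
θ=97°: circle(B,7.00) ∩ circle(D,5.00): a=6.8959, h=1.2025
θ=97°:   candidates: C₊=(6.6100,2.3932) cross=14.128; C₋=(6.0004,0.0667) cross=-14.128
θ=97°:   branch + wants cross > 0 → take C=(6.6100,2.3932) (cross=14.128)
θ=97°: ex = (C−B)/|BC| = (0.9965,-0.0835); ey = (0.0835,0.9965)
θ=97°: P = B + -0.95·ex + -2.61·ey = (-1.5302,0.4561)
θ=277°: B = A + 3.00·(cos277°, sin277°) = (0.3656, -2.9776)
θ=277°: |BD| = 11.0434
θ=277°: circle(B,7.00) ∩ circle(D,5.00): a=6.6083, h=2.3087
θ=277°:   candidates: C₊=(6.1067,1.0274) cross=25.496; C₋=(7.3517,-3.4190) cross=-25.496
θ=277°:   branch + wants cross > 0 → take C=(6.1067,1.0274) (cross=25.496)
θ=277°: ex = (C−B)/|BC| = (0.8202,0.5721); ey = (-0.5721,0.8202)
θ=277°: P = B + -0.95·ex + -2.61·ey = (1.0798,-5.6618)

θ=37°: 2.53 -0.97
θ=97°: -1.53 0.46
θ=277°: 1.08 -5.66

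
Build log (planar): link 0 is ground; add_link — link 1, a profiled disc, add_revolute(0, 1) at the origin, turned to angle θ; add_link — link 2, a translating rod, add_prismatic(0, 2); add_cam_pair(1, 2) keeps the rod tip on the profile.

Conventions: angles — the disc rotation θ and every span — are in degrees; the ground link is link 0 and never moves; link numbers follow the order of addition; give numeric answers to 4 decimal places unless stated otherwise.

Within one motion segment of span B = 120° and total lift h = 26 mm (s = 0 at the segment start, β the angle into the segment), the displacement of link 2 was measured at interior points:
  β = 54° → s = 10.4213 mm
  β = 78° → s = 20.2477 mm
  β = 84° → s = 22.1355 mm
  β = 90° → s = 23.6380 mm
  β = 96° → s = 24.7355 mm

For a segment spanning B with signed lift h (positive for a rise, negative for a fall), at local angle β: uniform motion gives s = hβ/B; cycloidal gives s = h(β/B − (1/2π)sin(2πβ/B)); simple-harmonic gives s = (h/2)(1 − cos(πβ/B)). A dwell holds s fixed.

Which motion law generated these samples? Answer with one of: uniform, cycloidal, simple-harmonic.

candidates at β/B = r: uniform s = h·r (linear in β); cycloidal s = h·(r − sin(2πr)/(2π)); simple-harmonic s = (h/2)(1 − cos(πr))
β=54°: printed 10.4213 | uniform 11.7000, cycloidal 10.4213, simple-harmonic 10.9664
β=78°: printed 20.2477 | uniform 16.9000, cycloidal 20.2477, simple-harmonic 18.9019
β=84°: printed 22.1355 | uniform 18.2000, cycloidal 22.1355, simple-harmonic 20.6412
β=90°: printed 23.6380 | uniform 19.5000, cycloidal 23.6380, simple-harmonic 22.1924
β=96°: printed 24.7355 | uniform 20.8000, cycloidal 24.7355, simple-harmonic 23.5172
only one law matches every sample → cycloidal

cycloidal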